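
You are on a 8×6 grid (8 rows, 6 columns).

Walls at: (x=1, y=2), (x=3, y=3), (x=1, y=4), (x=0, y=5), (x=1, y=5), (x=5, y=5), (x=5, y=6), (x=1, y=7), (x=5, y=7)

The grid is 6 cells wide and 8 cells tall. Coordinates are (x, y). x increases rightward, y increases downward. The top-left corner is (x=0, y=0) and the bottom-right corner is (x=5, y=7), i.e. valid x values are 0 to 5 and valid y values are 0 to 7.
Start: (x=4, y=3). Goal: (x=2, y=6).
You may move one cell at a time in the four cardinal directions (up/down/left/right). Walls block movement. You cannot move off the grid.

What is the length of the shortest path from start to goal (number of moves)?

Answer: Shortest path length: 5

Derivation:
BFS from (x=4, y=3) until reaching (x=2, y=6):
  Distance 0: (x=4, y=3)
  Distance 1: (x=4, y=2), (x=5, y=3), (x=4, y=4)
  Distance 2: (x=4, y=1), (x=3, y=2), (x=5, y=2), (x=3, y=4), (x=5, y=4), (x=4, y=5)
  Distance 3: (x=4, y=0), (x=3, y=1), (x=5, y=1), (x=2, y=2), (x=2, y=4), (x=3, y=5), (x=4, y=6)
  Distance 4: (x=3, y=0), (x=5, y=0), (x=2, y=1), (x=2, y=3), (x=2, y=5), (x=3, y=6), (x=4, y=7)
  Distance 5: (x=2, y=0), (x=1, y=1), (x=1, y=3), (x=2, y=6), (x=3, y=7)  <- goal reached here
One shortest path (5 moves): (x=4, y=3) -> (x=4, y=4) -> (x=3, y=4) -> (x=2, y=4) -> (x=2, y=5) -> (x=2, y=6)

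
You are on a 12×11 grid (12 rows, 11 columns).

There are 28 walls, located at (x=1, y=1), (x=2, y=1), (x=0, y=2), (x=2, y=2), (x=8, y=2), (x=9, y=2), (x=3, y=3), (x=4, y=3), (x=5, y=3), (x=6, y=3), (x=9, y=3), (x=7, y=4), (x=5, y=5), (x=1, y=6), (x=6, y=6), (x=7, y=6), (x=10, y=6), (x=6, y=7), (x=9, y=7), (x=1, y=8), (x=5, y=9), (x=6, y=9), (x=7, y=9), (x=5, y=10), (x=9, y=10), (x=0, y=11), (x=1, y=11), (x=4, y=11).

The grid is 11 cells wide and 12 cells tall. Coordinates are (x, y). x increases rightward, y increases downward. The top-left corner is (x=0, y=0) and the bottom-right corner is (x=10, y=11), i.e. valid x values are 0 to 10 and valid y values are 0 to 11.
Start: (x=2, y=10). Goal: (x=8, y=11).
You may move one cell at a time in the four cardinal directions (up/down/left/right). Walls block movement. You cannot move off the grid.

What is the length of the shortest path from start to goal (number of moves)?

Answer: Shortest path length: 11

Derivation:
BFS from (x=2, y=10) until reaching (x=8, y=11):
  Distance 0: (x=2, y=10)
  Distance 1: (x=2, y=9), (x=1, y=10), (x=3, y=10), (x=2, y=11)
  Distance 2: (x=2, y=8), (x=1, y=9), (x=3, y=9), (x=0, y=10), (x=4, y=10), (x=3, y=11)
  Distance 3: (x=2, y=7), (x=3, y=8), (x=0, y=9), (x=4, y=9)
  Distance 4: (x=2, y=6), (x=1, y=7), (x=3, y=7), (x=0, y=8), (x=4, y=8)
  Distance 5: (x=2, y=5), (x=3, y=6), (x=0, y=7), (x=4, y=7), (x=5, y=8)
  Distance 6: (x=2, y=4), (x=1, y=5), (x=3, y=5), (x=0, y=6), (x=4, y=6), (x=5, y=7), (x=6, y=8)
  Distance 7: (x=2, y=3), (x=1, y=4), (x=3, y=4), (x=0, y=5), (x=4, y=5), (x=5, y=6), (x=7, y=8)
  Distance 8: (x=1, y=3), (x=0, y=4), (x=4, y=4), (x=7, y=7), (x=8, y=8)
  Distance 9: (x=1, y=2), (x=0, y=3), (x=5, y=4), (x=8, y=7), (x=9, y=8), (x=8, y=9)
  Distance 10: (x=6, y=4), (x=8, y=6), (x=10, y=8), (x=9, y=9), (x=8, y=10)
  Distance 11: (x=6, y=5), (x=8, y=5), (x=9, y=6), (x=10, y=7), (x=10, y=9), (x=7, y=10), (x=8, y=11)  <- goal reached here
One shortest path (11 moves): (x=2, y=10) -> (x=3, y=10) -> (x=4, y=10) -> (x=4, y=9) -> (x=4, y=8) -> (x=5, y=8) -> (x=6, y=8) -> (x=7, y=8) -> (x=8, y=8) -> (x=8, y=9) -> (x=8, y=10) -> (x=8, y=11)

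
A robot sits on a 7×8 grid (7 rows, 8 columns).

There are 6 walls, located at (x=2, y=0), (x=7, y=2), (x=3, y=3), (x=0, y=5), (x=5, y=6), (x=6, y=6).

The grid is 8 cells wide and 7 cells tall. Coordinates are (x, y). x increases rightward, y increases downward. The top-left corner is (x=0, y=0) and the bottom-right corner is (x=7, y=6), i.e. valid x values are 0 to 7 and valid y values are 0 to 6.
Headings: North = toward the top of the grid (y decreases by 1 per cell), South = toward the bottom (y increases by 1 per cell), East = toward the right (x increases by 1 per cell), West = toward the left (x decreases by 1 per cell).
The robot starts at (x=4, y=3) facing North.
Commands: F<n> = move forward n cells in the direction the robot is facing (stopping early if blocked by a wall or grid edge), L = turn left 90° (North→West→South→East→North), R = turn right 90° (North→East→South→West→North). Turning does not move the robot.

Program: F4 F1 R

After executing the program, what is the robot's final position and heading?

Start: (x=4, y=3), facing North
  F4: move forward 3/4 (blocked), now at (x=4, y=0)
  F1: move forward 0/1 (blocked), now at (x=4, y=0)
  R: turn right, now facing East
Final: (x=4, y=0), facing East

Answer: Final position: (x=4, y=0), facing East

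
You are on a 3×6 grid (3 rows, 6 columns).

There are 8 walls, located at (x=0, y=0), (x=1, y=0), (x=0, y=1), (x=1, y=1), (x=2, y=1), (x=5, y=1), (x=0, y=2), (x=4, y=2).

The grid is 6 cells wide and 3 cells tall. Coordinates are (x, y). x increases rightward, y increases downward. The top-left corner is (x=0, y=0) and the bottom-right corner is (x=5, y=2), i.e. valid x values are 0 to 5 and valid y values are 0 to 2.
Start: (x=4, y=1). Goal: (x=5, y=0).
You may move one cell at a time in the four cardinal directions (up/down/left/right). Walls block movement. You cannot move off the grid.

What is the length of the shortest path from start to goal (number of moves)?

BFS from (x=4, y=1) until reaching (x=5, y=0):
  Distance 0: (x=4, y=1)
  Distance 1: (x=4, y=0), (x=3, y=1)
  Distance 2: (x=3, y=0), (x=5, y=0), (x=3, y=2)  <- goal reached here
One shortest path (2 moves): (x=4, y=1) -> (x=4, y=0) -> (x=5, y=0)

Answer: Shortest path length: 2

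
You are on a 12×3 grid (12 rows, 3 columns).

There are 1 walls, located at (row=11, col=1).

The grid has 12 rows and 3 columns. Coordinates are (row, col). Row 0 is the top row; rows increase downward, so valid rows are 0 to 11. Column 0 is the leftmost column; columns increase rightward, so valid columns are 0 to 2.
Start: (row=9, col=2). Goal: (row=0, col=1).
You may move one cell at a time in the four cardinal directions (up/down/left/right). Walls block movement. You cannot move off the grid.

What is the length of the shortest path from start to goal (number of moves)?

Answer: Shortest path length: 10

Derivation:
BFS from (row=9, col=2) until reaching (row=0, col=1):
  Distance 0: (row=9, col=2)
  Distance 1: (row=8, col=2), (row=9, col=1), (row=10, col=2)
  Distance 2: (row=7, col=2), (row=8, col=1), (row=9, col=0), (row=10, col=1), (row=11, col=2)
  Distance 3: (row=6, col=2), (row=7, col=1), (row=8, col=0), (row=10, col=0)
  Distance 4: (row=5, col=2), (row=6, col=1), (row=7, col=0), (row=11, col=0)
  Distance 5: (row=4, col=2), (row=5, col=1), (row=6, col=0)
  Distance 6: (row=3, col=2), (row=4, col=1), (row=5, col=0)
  Distance 7: (row=2, col=2), (row=3, col=1), (row=4, col=0)
  Distance 8: (row=1, col=2), (row=2, col=1), (row=3, col=0)
  Distance 9: (row=0, col=2), (row=1, col=1), (row=2, col=0)
  Distance 10: (row=0, col=1), (row=1, col=0)  <- goal reached here
One shortest path (10 moves): (row=9, col=2) -> (row=9, col=1) -> (row=8, col=1) -> (row=7, col=1) -> (row=6, col=1) -> (row=5, col=1) -> (row=4, col=1) -> (row=3, col=1) -> (row=2, col=1) -> (row=1, col=1) -> (row=0, col=1)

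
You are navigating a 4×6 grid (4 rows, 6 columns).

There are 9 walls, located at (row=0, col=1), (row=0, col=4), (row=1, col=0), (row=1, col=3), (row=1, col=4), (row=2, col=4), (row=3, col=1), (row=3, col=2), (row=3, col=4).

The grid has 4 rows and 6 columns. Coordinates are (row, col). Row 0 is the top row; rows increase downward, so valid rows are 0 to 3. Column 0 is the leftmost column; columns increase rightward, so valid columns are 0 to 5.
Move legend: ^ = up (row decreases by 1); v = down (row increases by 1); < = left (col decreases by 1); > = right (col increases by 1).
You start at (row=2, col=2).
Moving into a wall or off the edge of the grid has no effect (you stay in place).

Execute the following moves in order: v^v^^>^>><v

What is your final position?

Answer: Final position: (row=1, col=2)

Derivation:
Start: (row=2, col=2)
  v (down): blocked, stay at (row=2, col=2)
  ^ (up): (row=2, col=2) -> (row=1, col=2)
  v (down): (row=1, col=2) -> (row=2, col=2)
  ^ (up): (row=2, col=2) -> (row=1, col=2)
  ^ (up): (row=1, col=2) -> (row=0, col=2)
  > (right): (row=0, col=2) -> (row=0, col=3)
  ^ (up): blocked, stay at (row=0, col=3)
  > (right): blocked, stay at (row=0, col=3)
  > (right): blocked, stay at (row=0, col=3)
  < (left): (row=0, col=3) -> (row=0, col=2)
  v (down): (row=0, col=2) -> (row=1, col=2)
Final: (row=1, col=2)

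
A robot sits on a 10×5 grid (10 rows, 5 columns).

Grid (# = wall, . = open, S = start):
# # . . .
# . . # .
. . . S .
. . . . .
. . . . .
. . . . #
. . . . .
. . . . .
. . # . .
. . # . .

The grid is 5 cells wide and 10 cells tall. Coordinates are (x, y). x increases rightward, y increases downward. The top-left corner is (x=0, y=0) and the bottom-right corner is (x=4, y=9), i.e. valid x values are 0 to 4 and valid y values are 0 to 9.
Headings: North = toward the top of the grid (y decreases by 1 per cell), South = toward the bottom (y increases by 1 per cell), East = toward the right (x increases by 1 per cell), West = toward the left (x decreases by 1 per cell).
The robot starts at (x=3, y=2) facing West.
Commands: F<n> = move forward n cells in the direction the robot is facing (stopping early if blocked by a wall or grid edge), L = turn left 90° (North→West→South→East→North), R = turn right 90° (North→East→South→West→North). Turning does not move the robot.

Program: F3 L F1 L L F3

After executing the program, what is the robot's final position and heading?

Start: (x=3, y=2), facing West
  F3: move forward 3, now at (x=0, y=2)
  L: turn left, now facing South
  F1: move forward 1, now at (x=0, y=3)
  L: turn left, now facing East
  L: turn left, now facing North
  F3: move forward 1/3 (blocked), now at (x=0, y=2)
Final: (x=0, y=2), facing North

Answer: Final position: (x=0, y=2), facing North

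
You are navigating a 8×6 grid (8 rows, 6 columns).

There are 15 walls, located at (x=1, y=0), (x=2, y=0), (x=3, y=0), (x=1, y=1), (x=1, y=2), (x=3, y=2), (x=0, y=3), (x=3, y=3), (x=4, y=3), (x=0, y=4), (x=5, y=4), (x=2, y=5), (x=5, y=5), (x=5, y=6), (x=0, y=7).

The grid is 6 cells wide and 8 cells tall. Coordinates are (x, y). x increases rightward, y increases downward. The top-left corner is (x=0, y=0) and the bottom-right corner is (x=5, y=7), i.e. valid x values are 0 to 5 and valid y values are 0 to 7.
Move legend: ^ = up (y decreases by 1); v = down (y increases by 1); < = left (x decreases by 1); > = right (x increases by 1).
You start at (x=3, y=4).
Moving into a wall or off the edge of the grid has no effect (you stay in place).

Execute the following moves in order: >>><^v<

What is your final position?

Answer: Final position: (x=3, y=5)

Derivation:
Start: (x=3, y=4)
  > (right): (x=3, y=4) -> (x=4, y=4)
  > (right): blocked, stay at (x=4, y=4)
  > (right): blocked, stay at (x=4, y=4)
  < (left): (x=4, y=4) -> (x=3, y=4)
  ^ (up): blocked, stay at (x=3, y=4)
  v (down): (x=3, y=4) -> (x=3, y=5)
  < (left): blocked, stay at (x=3, y=5)
Final: (x=3, y=5)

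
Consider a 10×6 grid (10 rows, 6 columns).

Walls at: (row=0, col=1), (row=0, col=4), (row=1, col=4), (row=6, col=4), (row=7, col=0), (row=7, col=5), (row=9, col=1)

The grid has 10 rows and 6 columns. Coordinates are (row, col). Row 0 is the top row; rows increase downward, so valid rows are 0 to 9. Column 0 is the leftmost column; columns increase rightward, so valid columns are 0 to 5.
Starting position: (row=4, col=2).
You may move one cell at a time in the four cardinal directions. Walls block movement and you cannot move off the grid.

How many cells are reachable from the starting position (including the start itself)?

BFS flood-fill from (row=4, col=2):
  Distance 0: (row=4, col=2)
  Distance 1: (row=3, col=2), (row=4, col=1), (row=4, col=3), (row=5, col=2)
  Distance 2: (row=2, col=2), (row=3, col=1), (row=3, col=3), (row=4, col=0), (row=4, col=4), (row=5, col=1), (row=5, col=3), (row=6, col=2)
  Distance 3: (row=1, col=2), (row=2, col=1), (row=2, col=3), (row=3, col=0), (row=3, col=4), (row=4, col=5), (row=5, col=0), (row=5, col=4), (row=6, col=1), (row=6, col=3), (row=7, col=2)
  Distance 4: (row=0, col=2), (row=1, col=1), (row=1, col=3), (row=2, col=0), (row=2, col=4), (row=3, col=5), (row=5, col=5), (row=6, col=0), (row=7, col=1), (row=7, col=3), (row=8, col=2)
  Distance 5: (row=0, col=3), (row=1, col=0), (row=2, col=5), (row=6, col=5), (row=7, col=4), (row=8, col=1), (row=8, col=3), (row=9, col=2)
  Distance 6: (row=0, col=0), (row=1, col=5), (row=8, col=0), (row=8, col=4), (row=9, col=3)
  Distance 7: (row=0, col=5), (row=8, col=5), (row=9, col=0), (row=9, col=4)
  Distance 8: (row=9, col=5)
Total reachable: 53 (grid has 53 open cells total)

Answer: Reachable cells: 53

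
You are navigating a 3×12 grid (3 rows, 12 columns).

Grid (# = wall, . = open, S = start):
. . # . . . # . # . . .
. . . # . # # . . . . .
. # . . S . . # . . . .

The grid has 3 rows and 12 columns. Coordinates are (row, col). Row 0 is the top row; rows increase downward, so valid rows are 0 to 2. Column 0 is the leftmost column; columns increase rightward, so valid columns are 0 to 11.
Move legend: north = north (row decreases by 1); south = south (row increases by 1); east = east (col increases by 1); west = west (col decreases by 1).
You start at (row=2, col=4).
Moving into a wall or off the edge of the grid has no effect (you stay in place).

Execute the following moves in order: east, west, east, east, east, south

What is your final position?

Answer: Final position: (row=2, col=6)

Derivation:
Start: (row=2, col=4)
  east (east): (row=2, col=4) -> (row=2, col=5)
  west (west): (row=2, col=5) -> (row=2, col=4)
  east (east): (row=2, col=4) -> (row=2, col=5)
  east (east): (row=2, col=5) -> (row=2, col=6)
  east (east): blocked, stay at (row=2, col=6)
  south (south): blocked, stay at (row=2, col=6)
Final: (row=2, col=6)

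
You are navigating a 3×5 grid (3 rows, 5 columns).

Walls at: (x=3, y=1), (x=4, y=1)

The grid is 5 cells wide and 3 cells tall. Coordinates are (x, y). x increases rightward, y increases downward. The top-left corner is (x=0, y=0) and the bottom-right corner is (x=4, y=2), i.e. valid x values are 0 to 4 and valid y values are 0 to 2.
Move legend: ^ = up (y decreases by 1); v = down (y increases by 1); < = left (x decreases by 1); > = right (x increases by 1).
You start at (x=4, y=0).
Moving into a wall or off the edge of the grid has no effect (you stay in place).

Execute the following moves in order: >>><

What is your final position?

Answer: Final position: (x=3, y=0)

Derivation:
Start: (x=4, y=0)
  [×3]> (right): blocked, stay at (x=4, y=0)
  < (left): (x=4, y=0) -> (x=3, y=0)
Final: (x=3, y=0)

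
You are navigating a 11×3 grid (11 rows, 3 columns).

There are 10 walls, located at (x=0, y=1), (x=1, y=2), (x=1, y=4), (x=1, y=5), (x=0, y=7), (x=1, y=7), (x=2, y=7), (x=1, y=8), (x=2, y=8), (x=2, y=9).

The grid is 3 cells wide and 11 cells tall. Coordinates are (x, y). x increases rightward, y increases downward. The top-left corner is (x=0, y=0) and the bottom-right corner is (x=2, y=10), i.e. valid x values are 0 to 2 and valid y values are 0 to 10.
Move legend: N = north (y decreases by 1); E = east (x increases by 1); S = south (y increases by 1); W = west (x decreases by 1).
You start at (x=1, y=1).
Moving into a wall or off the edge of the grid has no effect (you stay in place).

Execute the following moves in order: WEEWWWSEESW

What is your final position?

Answer: Final position: (x=2, y=2)

Derivation:
Start: (x=1, y=1)
  W (west): blocked, stay at (x=1, y=1)
  E (east): (x=1, y=1) -> (x=2, y=1)
  E (east): blocked, stay at (x=2, y=1)
  W (west): (x=2, y=1) -> (x=1, y=1)
  W (west): blocked, stay at (x=1, y=1)
  W (west): blocked, stay at (x=1, y=1)
  S (south): blocked, stay at (x=1, y=1)
  E (east): (x=1, y=1) -> (x=2, y=1)
  E (east): blocked, stay at (x=2, y=1)
  S (south): (x=2, y=1) -> (x=2, y=2)
  W (west): blocked, stay at (x=2, y=2)
Final: (x=2, y=2)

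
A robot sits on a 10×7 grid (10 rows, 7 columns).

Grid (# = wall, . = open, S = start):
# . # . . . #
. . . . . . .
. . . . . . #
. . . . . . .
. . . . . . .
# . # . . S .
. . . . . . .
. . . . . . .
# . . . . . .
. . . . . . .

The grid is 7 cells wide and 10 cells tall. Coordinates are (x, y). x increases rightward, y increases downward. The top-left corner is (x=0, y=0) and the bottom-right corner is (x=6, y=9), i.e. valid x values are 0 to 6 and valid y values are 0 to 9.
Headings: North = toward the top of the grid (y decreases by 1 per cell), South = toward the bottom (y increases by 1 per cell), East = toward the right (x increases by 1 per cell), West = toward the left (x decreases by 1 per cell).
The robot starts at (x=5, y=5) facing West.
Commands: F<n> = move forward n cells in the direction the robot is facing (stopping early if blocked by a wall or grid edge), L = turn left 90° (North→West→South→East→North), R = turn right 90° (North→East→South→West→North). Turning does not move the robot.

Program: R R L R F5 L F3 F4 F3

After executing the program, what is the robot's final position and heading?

Answer: Final position: (x=6, y=3), facing North

Derivation:
Start: (x=5, y=5), facing West
  R: turn right, now facing North
  R: turn right, now facing East
  L: turn left, now facing North
  R: turn right, now facing East
  F5: move forward 1/5 (blocked), now at (x=6, y=5)
  L: turn left, now facing North
  F3: move forward 2/3 (blocked), now at (x=6, y=3)
  F4: move forward 0/4 (blocked), now at (x=6, y=3)
  F3: move forward 0/3 (blocked), now at (x=6, y=3)
Final: (x=6, y=3), facing North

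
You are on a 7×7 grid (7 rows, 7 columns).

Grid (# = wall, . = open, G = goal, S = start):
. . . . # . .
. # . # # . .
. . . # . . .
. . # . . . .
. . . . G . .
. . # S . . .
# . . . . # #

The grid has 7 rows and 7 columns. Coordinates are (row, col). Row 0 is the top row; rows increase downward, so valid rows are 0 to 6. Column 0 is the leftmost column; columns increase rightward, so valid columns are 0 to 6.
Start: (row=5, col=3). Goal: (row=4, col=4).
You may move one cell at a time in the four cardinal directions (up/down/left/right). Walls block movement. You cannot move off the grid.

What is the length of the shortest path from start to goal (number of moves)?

BFS from (row=5, col=3) until reaching (row=4, col=4):
  Distance 0: (row=5, col=3)
  Distance 1: (row=4, col=3), (row=5, col=4), (row=6, col=3)
  Distance 2: (row=3, col=3), (row=4, col=2), (row=4, col=4), (row=5, col=5), (row=6, col=2), (row=6, col=4)  <- goal reached here
One shortest path (2 moves): (row=5, col=3) -> (row=5, col=4) -> (row=4, col=4)

Answer: Shortest path length: 2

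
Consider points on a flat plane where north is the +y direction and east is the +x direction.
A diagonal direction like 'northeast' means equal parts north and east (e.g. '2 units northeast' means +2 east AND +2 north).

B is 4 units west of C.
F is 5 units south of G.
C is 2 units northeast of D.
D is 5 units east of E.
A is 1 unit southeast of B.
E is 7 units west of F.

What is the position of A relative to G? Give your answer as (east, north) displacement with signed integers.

Answer: A is at (east=-3, north=-4) relative to G.

Derivation:
Place G at the origin (east=0, north=0).
  F is 5 units south of G: delta (east=+0, north=-5); F at (east=0, north=-5).
  E is 7 units west of F: delta (east=-7, north=+0); E at (east=-7, north=-5).
  D is 5 units east of E: delta (east=+5, north=+0); D at (east=-2, north=-5).
  C is 2 units northeast of D: delta (east=+2, north=+2); C at (east=0, north=-3).
  B is 4 units west of C: delta (east=-4, north=+0); B at (east=-4, north=-3).
  A is 1 unit southeast of B: delta (east=+1, north=-1); A at (east=-3, north=-4).
Therefore A relative to G: (east=-3, north=-4).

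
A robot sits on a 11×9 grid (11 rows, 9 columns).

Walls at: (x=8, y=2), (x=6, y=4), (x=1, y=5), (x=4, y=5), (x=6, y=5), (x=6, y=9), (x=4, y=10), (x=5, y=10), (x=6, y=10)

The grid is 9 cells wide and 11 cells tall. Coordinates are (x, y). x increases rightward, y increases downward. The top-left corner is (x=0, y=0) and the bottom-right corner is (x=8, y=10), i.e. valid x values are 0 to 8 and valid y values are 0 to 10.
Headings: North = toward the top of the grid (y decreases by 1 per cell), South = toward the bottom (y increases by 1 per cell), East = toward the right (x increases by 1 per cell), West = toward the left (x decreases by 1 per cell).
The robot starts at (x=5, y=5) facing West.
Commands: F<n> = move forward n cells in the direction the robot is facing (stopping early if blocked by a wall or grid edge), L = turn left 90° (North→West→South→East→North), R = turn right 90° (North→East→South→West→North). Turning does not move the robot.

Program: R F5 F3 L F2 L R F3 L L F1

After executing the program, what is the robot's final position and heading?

Answer: Final position: (x=1, y=0), facing East

Derivation:
Start: (x=5, y=5), facing West
  R: turn right, now facing North
  F5: move forward 5, now at (x=5, y=0)
  F3: move forward 0/3 (blocked), now at (x=5, y=0)
  L: turn left, now facing West
  F2: move forward 2, now at (x=3, y=0)
  L: turn left, now facing South
  R: turn right, now facing West
  F3: move forward 3, now at (x=0, y=0)
  L: turn left, now facing South
  L: turn left, now facing East
  F1: move forward 1, now at (x=1, y=0)
Final: (x=1, y=0), facing East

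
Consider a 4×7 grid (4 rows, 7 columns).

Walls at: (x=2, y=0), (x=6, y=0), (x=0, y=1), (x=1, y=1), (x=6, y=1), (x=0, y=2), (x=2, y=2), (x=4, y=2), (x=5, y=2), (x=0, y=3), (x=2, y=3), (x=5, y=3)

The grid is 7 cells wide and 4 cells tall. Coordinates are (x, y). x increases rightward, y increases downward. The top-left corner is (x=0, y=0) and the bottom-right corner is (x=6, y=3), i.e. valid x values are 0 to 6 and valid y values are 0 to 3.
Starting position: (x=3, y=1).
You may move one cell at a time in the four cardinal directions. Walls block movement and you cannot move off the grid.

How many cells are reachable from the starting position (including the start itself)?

BFS flood-fill from (x=3, y=1):
  Distance 0: (x=3, y=1)
  Distance 1: (x=3, y=0), (x=2, y=1), (x=4, y=1), (x=3, y=2)
  Distance 2: (x=4, y=0), (x=5, y=1), (x=3, y=3)
  Distance 3: (x=5, y=0), (x=4, y=3)
Total reachable: 10 (grid has 16 open cells total)

Answer: Reachable cells: 10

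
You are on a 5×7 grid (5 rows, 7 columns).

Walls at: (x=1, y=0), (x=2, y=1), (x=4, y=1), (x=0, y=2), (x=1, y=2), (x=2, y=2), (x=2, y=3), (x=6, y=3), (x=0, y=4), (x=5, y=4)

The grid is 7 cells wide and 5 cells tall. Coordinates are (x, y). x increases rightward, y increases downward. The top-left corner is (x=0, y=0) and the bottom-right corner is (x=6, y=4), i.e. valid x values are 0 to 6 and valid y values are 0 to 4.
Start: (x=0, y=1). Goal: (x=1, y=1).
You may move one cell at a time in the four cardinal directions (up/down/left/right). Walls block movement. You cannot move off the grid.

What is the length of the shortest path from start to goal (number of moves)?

Answer: Shortest path length: 1

Derivation:
BFS from (x=0, y=1) until reaching (x=1, y=1):
  Distance 0: (x=0, y=1)
  Distance 1: (x=0, y=0), (x=1, y=1)  <- goal reached here
One shortest path (1 moves): (x=0, y=1) -> (x=1, y=1)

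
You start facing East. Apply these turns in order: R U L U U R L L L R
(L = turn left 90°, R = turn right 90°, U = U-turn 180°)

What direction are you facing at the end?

Answer: Final heading: South

Derivation:
Start: East
  R (right (90° clockwise)) -> South
  U (U-turn (180°)) -> North
  L (left (90° counter-clockwise)) -> West
  U (U-turn (180°)) -> East
  U (U-turn (180°)) -> West
  R (right (90° clockwise)) -> North
  L (left (90° counter-clockwise)) -> West
  L (left (90° counter-clockwise)) -> South
  L (left (90° counter-clockwise)) -> East
  R (right (90° clockwise)) -> South
Final: South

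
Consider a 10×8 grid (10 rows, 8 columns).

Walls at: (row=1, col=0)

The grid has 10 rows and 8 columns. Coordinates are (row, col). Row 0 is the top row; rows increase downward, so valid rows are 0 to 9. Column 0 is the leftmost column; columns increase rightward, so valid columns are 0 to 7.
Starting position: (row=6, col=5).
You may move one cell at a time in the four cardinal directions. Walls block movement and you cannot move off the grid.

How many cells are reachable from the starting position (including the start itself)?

Answer: Reachable cells: 79

Derivation:
BFS flood-fill from (row=6, col=5):
  Distance 0: (row=6, col=5)
  Distance 1: (row=5, col=5), (row=6, col=4), (row=6, col=6), (row=7, col=5)
  Distance 2: (row=4, col=5), (row=5, col=4), (row=5, col=6), (row=6, col=3), (row=6, col=7), (row=7, col=4), (row=7, col=6), (row=8, col=5)
  Distance 3: (row=3, col=5), (row=4, col=4), (row=4, col=6), (row=5, col=3), (row=5, col=7), (row=6, col=2), (row=7, col=3), (row=7, col=7), (row=8, col=4), (row=8, col=6), (row=9, col=5)
  Distance 4: (row=2, col=5), (row=3, col=4), (row=3, col=6), (row=4, col=3), (row=4, col=7), (row=5, col=2), (row=6, col=1), (row=7, col=2), (row=8, col=3), (row=8, col=7), (row=9, col=4), (row=9, col=6)
  Distance 5: (row=1, col=5), (row=2, col=4), (row=2, col=6), (row=3, col=3), (row=3, col=7), (row=4, col=2), (row=5, col=1), (row=6, col=0), (row=7, col=1), (row=8, col=2), (row=9, col=3), (row=9, col=7)
  Distance 6: (row=0, col=5), (row=1, col=4), (row=1, col=6), (row=2, col=3), (row=2, col=7), (row=3, col=2), (row=4, col=1), (row=5, col=0), (row=7, col=0), (row=8, col=1), (row=9, col=2)
  Distance 7: (row=0, col=4), (row=0, col=6), (row=1, col=3), (row=1, col=7), (row=2, col=2), (row=3, col=1), (row=4, col=0), (row=8, col=0), (row=9, col=1)
  Distance 8: (row=0, col=3), (row=0, col=7), (row=1, col=2), (row=2, col=1), (row=3, col=0), (row=9, col=0)
  Distance 9: (row=0, col=2), (row=1, col=1), (row=2, col=0)
  Distance 10: (row=0, col=1)
  Distance 11: (row=0, col=0)
Total reachable: 79 (grid has 79 open cells total)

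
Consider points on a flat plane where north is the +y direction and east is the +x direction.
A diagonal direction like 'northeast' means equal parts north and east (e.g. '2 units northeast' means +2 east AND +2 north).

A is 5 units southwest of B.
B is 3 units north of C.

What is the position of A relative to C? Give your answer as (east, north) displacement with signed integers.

Answer: A is at (east=-5, north=-2) relative to C.

Derivation:
Place C at the origin (east=0, north=0).
  B is 3 units north of C: delta (east=+0, north=+3); B at (east=0, north=3).
  A is 5 units southwest of B: delta (east=-5, north=-5); A at (east=-5, north=-2).
Therefore A relative to C: (east=-5, north=-2).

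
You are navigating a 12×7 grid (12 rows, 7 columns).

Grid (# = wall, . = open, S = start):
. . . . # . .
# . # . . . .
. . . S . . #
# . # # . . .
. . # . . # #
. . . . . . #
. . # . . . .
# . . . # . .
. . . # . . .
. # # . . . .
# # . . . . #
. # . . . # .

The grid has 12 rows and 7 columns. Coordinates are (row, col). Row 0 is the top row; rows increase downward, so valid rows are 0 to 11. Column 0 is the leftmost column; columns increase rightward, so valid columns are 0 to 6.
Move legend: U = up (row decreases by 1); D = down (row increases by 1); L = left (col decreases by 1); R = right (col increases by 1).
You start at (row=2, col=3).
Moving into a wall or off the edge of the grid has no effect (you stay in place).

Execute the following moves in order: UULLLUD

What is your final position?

Start: (row=2, col=3)
  U (up): (row=2, col=3) -> (row=1, col=3)
  U (up): (row=1, col=3) -> (row=0, col=3)
  L (left): (row=0, col=3) -> (row=0, col=2)
  L (left): (row=0, col=2) -> (row=0, col=1)
  L (left): (row=0, col=1) -> (row=0, col=0)
  U (up): blocked, stay at (row=0, col=0)
  D (down): blocked, stay at (row=0, col=0)
Final: (row=0, col=0)

Answer: Final position: (row=0, col=0)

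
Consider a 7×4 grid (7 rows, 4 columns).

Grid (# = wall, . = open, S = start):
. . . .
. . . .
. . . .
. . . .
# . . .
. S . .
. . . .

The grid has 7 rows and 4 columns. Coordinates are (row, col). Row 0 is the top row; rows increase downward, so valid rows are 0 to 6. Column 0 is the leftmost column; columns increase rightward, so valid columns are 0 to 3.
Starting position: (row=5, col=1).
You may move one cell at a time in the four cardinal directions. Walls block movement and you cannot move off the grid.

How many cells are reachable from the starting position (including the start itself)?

Answer: Reachable cells: 27

Derivation:
BFS flood-fill from (row=5, col=1):
  Distance 0: (row=5, col=1)
  Distance 1: (row=4, col=1), (row=5, col=0), (row=5, col=2), (row=6, col=1)
  Distance 2: (row=3, col=1), (row=4, col=2), (row=5, col=3), (row=6, col=0), (row=6, col=2)
  Distance 3: (row=2, col=1), (row=3, col=0), (row=3, col=2), (row=4, col=3), (row=6, col=3)
  Distance 4: (row=1, col=1), (row=2, col=0), (row=2, col=2), (row=3, col=3)
  Distance 5: (row=0, col=1), (row=1, col=0), (row=1, col=2), (row=2, col=3)
  Distance 6: (row=0, col=0), (row=0, col=2), (row=1, col=3)
  Distance 7: (row=0, col=3)
Total reachable: 27 (grid has 27 open cells total)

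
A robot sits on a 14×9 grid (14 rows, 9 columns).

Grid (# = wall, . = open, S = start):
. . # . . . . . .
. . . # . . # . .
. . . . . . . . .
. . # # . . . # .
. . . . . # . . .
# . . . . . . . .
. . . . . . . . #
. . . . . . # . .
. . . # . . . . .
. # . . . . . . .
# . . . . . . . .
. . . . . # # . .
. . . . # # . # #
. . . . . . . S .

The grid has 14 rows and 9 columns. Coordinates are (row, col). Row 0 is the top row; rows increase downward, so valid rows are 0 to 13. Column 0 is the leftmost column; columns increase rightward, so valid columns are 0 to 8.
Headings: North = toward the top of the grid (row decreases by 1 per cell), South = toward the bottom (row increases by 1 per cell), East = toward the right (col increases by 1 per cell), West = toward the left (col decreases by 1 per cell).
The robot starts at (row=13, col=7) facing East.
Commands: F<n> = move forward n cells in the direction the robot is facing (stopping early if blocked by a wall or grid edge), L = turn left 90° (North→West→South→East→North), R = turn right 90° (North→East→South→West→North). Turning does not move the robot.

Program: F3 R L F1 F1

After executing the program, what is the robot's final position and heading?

Answer: Final position: (row=13, col=8), facing East

Derivation:
Start: (row=13, col=7), facing East
  F3: move forward 1/3 (blocked), now at (row=13, col=8)
  R: turn right, now facing South
  L: turn left, now facing East
  F1: move forward 0/1 (blocked), now at (row=13, col=8)
  F1: move forward 0/1 (blocked), now at (row=13, col=8)
Final: (row=13, col=8), facing East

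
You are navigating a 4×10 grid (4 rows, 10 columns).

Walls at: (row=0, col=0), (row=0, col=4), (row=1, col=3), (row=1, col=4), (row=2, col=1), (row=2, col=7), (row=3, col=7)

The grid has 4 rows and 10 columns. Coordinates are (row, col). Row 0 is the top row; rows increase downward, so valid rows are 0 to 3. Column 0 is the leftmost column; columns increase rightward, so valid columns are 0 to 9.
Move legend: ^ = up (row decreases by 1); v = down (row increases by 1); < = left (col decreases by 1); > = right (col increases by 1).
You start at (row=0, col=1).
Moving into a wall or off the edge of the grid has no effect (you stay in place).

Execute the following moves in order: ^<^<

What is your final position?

Start: (row=0, col=1)
  ^ (up): blocked, stay at (row=0, col=1)
  < (left): blocked, stay at (row=0, col=1)
  ^ (up): blocked, stay at (row=0, col=1)
  < (left): blocked, stay at (row=0, col=1)
Final: (row=0, col=1)

Answer: Final position: (row=0, col=1)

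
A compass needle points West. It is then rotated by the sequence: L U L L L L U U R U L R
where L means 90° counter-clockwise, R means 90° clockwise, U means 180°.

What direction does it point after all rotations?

Start: West
  L (left (90° counter-clockwise)) -> South
  U (U-turn (180°)) -> North
  L (left (90° counter-clockwise)) -> West
  L (left (90° counter-clockwise)) -> South
  L (left (90° counter-clockwise)) -> East
  L (left (90° counter-clockwise)) -> North
  U (U-turn (180°)) -> South
  U (U-turn (180°)) -> North
  R (right (90° clockwise)) -> East
  U (U-turn (180°)) -> West
  L (left (90° counter-clockwise)) -> South
  R (right (90° clockwise)) -> West
Final: West

Answer: Final heading: West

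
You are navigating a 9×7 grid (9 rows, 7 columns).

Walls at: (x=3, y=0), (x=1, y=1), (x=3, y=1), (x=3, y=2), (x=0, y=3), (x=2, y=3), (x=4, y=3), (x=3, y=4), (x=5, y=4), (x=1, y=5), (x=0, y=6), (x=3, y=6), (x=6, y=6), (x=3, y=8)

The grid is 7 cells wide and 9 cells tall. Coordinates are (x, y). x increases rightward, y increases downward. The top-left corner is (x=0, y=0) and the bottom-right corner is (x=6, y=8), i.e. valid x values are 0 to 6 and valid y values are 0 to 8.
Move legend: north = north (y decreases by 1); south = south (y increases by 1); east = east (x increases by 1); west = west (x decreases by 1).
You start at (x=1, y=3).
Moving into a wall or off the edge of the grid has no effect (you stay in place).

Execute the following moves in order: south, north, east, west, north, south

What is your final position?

Start: (x=1, y=3)
  south (south): (x=1, y=3) -> (x=1, y=4)
  north (north): (x=1, y=4) -> (x=1, y=3)
  east (east): blocked, stay at (x=1, y=3)
  west (west): blocked, stay at (x=1, y=3)
  north (north): (x=1, y=3) -> (x=1, y=2)
  south (south): (x=1, y=2) -> (x=1, y=3)
Final: (x=1, y=3)

Answer: Final position: (x=1, y=3)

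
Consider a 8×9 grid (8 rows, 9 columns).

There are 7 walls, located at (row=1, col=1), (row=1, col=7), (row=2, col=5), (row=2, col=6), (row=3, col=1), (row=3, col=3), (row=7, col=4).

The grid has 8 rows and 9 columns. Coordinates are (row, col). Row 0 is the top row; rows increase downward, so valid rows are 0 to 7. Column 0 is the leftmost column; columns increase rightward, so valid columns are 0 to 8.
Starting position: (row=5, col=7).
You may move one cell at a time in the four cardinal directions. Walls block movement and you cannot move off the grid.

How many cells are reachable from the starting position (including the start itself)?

BFS flood-fill from (row=5, col=7):
  Distance 0: (row=5, col=7)
  Distance 1: (row=4, col=7), (row=5, col=6), (row=5, col=8), (row=6, col=7)
  Distance 2: (row=3, col=7), (row=4, col=6), (row=4, col=8), (row=5, col=5), (row=6, col=6), (row=6, col=8), (row=7, col=7)
  Distance 3: (row=2, col=7), (row=3, col=6), (row=3, col=8), (row=4, col=5), (row=5, col=4), (row=6, col=5), (row=7, col=6), (row=7, col=8)
  Distance 4: (row=2, col=8), (row=3, col=5), (row=4, col=4), (row=5, col=3), (row=6, col=4), (row=7, col=5)
  Distance 5: (row=1, col=8), (row=3, col=4), (row=4, col=3), (row=5, col=2), (row=6, col=3)
  Distance 6: (row=0, col=8), (row=2, col=4), (row=4, col=2), (row=5, col=1), (row=6, col=2), (row=7, col=3)
  Distance 7: (row=0, col=7), (row=1, col=4), (row=2, col=3), (row=3, col=2), (row=4, col=1), (row=5, col=0), (row=6, col=1), (row=7, col=2)
  Distance 8: (row=0, col=4), (row=0, col=6), (row=1, col=3), (row=1, col=5), (row=2, col=2), (row=4, col=0), (row=6, col=0), (row=7, col=1)
  Distance 9: (row=0, col=3), (row=0, col=5), (row=1, col=2), (row=1, col=6), (row=2, col=1), (row=3, col=0), (row=7, col=0)
  Distance 10: (row=0, col=2), (row=2, col=0)
  Distance 11: (row=0, col=1), (row=1, col=0)
  Distance 12: (row=0, col=0)
Total reachable: 65 (grid has 65 open cells total)

Answer: Reachable cells: 65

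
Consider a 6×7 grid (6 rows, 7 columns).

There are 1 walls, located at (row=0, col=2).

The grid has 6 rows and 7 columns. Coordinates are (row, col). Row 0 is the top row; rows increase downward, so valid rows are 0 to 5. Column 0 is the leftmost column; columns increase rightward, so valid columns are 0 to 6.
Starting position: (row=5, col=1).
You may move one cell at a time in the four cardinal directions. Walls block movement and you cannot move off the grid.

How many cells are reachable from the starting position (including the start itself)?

BFS flood-fill from (row=5, col=1):
  Distance 0: (row=5, col=1)
  Distance 1: (row=4, col=1), (row=5, col=0), (row=5, col=2)
  Distance 2: (row=3, col=1), (row=4, col=0), (row=4, col=2), (row=5, col=3)
  Distance 3: (row=2, col=1), (row=3, col=0), (row=3, col=2), (row=4, col=3), (row=5, col=4)
  Distance 4: (row=1, col=1), (row=2, col=0), (row=2, col=2), (row=3, col=3), (row=4, col=4), (row=5, col=5)
  Distance 5: (row=0, col=1), (row=1, col=0), (row=1, col=2), (row=2, col=3), (row=3, col=4), (row=4, col=5), (row=5, col=6)
  Distance 6: (row=0, col=0), (row=1, col=3), (row=2, col=4), (row=3, col=5), (row=4, col=6)
  Distance 7: (row=0, col=3), (row=1, col=4), (row=2, col=5), (row=3, col=6)
  Distance 8: (row=0, col=4), (row=1, col=5), (row=2, col=6)
  Distance 9: (row=0, col=5), (row=1, col=6)
  Distance 10: (row=0, col=6)
Total reachable: 41 (grid has 41 open cells total)

Answer: Reachable cells: 41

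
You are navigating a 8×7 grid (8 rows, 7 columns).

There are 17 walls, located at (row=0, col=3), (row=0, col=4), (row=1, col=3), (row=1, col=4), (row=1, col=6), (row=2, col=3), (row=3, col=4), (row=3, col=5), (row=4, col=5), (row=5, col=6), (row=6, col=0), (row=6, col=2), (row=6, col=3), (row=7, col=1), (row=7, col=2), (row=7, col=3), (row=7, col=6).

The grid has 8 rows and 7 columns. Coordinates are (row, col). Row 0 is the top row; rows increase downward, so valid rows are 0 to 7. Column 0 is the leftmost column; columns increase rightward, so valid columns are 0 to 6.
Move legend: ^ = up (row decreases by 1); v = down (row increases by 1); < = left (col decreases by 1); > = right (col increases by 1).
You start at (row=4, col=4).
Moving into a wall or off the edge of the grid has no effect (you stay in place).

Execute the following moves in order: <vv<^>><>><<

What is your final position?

Answer: Final position: (row=4, col=2)

Derivation:
Start: (row=4, col=4)
  < (left): (row=4, col=4) -> (row=4, col=3)
  v (down): (row=4, col=3) -> (row=5, col=3)
  v (down): blocked, stay at (row=5, col=3)
  < (left): (row=5, col=3) -> (row=5, col=2)
  ^ (up): (row=5, col=2) -> (row=4, col=2)
  > (right): (row=4, col=2) -> (row=4, col=3)
  > (right): (row=4, col=3) -> (row=4, col=4)
  < (left): (row=4, col=4) -> (row=4, col=3)
  > (right): (row=4, col=3) -> (row=4, col=4)
  > (right): blocked, stay at (row=4, col=4)
  < (left): (row=4, col=4) -> (row=4, col=3)
  < (left): (row=4, col=3) -> (row=4, col=2)
Final: (row=4, col=2)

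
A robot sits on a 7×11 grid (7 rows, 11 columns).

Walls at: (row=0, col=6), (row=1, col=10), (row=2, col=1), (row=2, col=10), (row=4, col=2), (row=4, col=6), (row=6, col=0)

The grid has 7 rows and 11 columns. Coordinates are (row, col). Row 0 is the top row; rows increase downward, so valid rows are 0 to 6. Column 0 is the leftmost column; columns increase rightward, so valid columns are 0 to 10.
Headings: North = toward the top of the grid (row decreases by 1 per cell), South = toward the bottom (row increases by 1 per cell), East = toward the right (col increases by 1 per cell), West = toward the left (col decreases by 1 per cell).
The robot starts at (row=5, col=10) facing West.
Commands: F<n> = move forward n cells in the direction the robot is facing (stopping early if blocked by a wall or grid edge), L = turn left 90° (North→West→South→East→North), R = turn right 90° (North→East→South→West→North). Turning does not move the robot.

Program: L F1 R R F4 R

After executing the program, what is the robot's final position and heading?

Start: (row=5, col=10), facing West
  L: turn left, now facing South
  F1: move forward 1, now at (row=6, col=10)
  R: turn right, now facing West
  R: turn right, now facing North
  F4: move forward 3/4 (blocked), now at (row=3, col=10)
  R: turn right, now facing East
Final: (row=3, col=10), facing East

Answer: Final position: (row=3, col=10), facing East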